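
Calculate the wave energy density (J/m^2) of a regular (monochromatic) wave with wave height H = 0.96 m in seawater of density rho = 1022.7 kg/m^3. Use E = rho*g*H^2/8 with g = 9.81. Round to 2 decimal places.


E = (1/8) * rho * g * H^2
E = (1/8) * 1022.7 * 9.81 * 0.96^2
E = 0.125 * 1022.7 * 9.81 * 0.9216
E = 1155.77 J/m^2

1155.77


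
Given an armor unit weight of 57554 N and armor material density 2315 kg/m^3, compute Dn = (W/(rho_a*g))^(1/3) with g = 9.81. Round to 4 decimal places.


V = W / (rho_a * g)
V = 57554 / (2315 * 9.81)
V = 57554 / 22710.15
V = 2.534285 m^3
Dn = V^(1/3) = 2.534285^(1/3)
Dn = 1.3634 m

1.3634


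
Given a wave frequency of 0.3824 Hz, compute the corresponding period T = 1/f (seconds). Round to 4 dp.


T = 1 / f
T = 1 / 0.3824
T = 2.6151 s

2.6151


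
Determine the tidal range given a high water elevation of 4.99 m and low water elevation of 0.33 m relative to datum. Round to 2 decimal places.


Tidal range = High water - Low water
Tidal range = 4.99 - (0.33)
Tidal range = 4.66 m

4.66


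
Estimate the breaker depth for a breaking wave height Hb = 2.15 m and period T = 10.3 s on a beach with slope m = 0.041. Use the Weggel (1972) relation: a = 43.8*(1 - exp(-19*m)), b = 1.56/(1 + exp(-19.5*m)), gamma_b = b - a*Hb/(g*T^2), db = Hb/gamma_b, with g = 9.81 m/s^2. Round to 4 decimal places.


a = 43.8 * (1 - exp(-19 * m))
exp(-19 * 0.041) = exp(-0.7790) = 0.458865
a = 43.8 * (1 - 0.458865) = 23.701728
b = 1.56 / (1 + exp(-19.5 * m))
exp(-19.5 * 0.041) = exp(-0.7995) = 0.449554
b = 1.56 / (1 + 0.449554) = 1.076193
Hb / (g * T^2) = 2.15 / (9.81 * 10.3^2) = 2.15 / 1040.7429 = 0.00206583
gamma_b = b - a * Hb/(g*T^2) = 1.076193 - 23.701728 * 0.00206583 = 1.027230
db = Hb / gamma_b = 2.15 / 1.027230
db = 2.0930 m

2.0930


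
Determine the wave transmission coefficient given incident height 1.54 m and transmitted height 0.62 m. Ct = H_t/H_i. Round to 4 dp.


Ct = H_t / H_i
Ct = 0.62 / 1.54
Ct = 0.4026

0.4026


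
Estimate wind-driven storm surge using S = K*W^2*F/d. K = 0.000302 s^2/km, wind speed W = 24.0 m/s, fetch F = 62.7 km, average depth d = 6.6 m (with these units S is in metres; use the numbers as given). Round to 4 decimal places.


S = K * W^2 * F / d
W^2 = 24.0^2 = 576.00
S = 0.000302 * 576.00 * 62.7 / 6.6
Numerator = 0.000302 * 576.00 * 62.7 = 10.906790
S = 10.906790 / 6.6 = 1.6525 m

1.6525


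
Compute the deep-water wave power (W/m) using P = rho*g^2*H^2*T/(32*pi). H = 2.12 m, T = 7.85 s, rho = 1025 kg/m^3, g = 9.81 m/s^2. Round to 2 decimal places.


P = rho * g^2 * H^2 * T / (32 * pi)
P = 1025 * 9.81^2 * 2.12^2 * 7.85 / (32 * pi)
P = 1025 * 96.2361 * 4.4944 * 7.85 / 100.53096
P = 34618.11 W/m

34618.11


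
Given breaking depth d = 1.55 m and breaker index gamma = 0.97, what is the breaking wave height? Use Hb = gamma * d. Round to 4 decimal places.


Hb = gamma * d
Hb = 0.97 * 1.55
Hb = 1.5035 m

1.5035


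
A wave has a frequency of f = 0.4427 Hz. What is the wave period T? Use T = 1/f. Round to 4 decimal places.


T = 1 / f
T = 1 / 0.4427
T = 2.2589 s

2.2589


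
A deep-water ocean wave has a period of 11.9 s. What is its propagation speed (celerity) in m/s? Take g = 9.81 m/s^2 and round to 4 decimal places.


We use the deep-water celerity formula:
C = g * T / (2 * pi)
C = 9.81 * 11.9 / (2 * 3.14159...)
C = 116.739000 / 6.283185
C = 18.5796 m/s

18.5796


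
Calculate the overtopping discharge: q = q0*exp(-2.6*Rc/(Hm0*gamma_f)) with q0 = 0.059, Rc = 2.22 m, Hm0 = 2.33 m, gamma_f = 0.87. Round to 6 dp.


q = q0 * exp(-2.6 * Rc / (Hm0 * gamma_f))
Exponent = -2.6 * 2.22 / (2.33 * 0.87)
= -2.6 * 2.22 / 2.0271
= -2.847417
exp(-2.847417) = 0.057994
q = 0.059 * 0.057994
q = 0.003422 m^3/s/m

0.003422


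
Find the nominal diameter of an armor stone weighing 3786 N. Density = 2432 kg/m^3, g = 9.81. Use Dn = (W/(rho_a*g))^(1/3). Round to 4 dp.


V = W / (rho_a * g)
V = 3786 / (2432 * 9.81)
V = 3786 / 23857.92
V = 0.158689 m^3
Dn = V^(1/3) = 0.158689^(1/3)
Dn = 0.5414 m

0.5414


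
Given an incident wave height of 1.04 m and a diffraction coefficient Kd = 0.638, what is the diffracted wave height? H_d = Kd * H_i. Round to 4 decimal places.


H_d = Kd * H_i
H_d = 0.638 * 1.04
H_d = 0.6635 m

0.6635


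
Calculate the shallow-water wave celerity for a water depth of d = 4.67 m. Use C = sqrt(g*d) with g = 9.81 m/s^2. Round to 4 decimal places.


Using the shallow-water approximation:
C = sqrt(g * d) = sqrt(9.81 * 4.67)
C = sqrt(45.8127)
C = 6.7685 m/s

6.7685


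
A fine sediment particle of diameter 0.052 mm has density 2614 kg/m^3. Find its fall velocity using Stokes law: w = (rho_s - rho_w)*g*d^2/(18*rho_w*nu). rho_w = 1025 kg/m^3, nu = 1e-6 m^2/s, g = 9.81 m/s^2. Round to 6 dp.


w = (rho_s - rho_w) * g * d^2 / (18 * rho_w * nu)
d = 0.052 mm = 0.000052 m
rho_s - rho_w = 2614 - 1025 = 1589
Numerator = 1589 * 9.81 * (0.000052)^2 = 0.000042150195
Denominator = 18 * 1025 * 1e-6 = 0.018450
w = 0.002285 m/s

0.002285


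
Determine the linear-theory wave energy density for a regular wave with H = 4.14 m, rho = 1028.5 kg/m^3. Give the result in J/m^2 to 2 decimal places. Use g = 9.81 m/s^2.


E = (1/8) * rho * g * H^2
E = (1/8) * 1028.5 * 9.81 * 4.14^2
E = 0.125 * 1028.5 * 9.81 * 17.1396
E = 21616.43 J/m^2

21616.43


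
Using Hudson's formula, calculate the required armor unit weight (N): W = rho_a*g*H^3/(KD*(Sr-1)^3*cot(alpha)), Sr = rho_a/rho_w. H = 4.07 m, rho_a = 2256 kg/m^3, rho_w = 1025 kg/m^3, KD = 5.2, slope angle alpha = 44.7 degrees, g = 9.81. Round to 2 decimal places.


Sr = rho_a / rho_w = 2256 / 1025 = 2.200976
(Sr - 1) = 1.200976
(Sr - 1)^3 = 1.732218
cot(44.7) = 1 / tan(44.7) = 1 / 0.989582 = 1.010527
Numerator = 2256 * 9.81 * 4.07^3 = 1492077.3246
Denominator = 5.2 * 1.732218 * 1.010527 = 9.102358
W = 1492077.3246 / 9.102358
W = 163922.07 N

163922.07


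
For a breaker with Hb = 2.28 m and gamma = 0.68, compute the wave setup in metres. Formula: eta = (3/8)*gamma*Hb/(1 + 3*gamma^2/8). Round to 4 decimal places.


eta = (3/8) * gamma * Hb / (1 + 3*gamma^2/8)
Numerator = (3/8) * 0.68 * 2.28 = 0.581400
Denominator = 1 + 3*0.68^2/8 = 1 + 0.173400 = 1.173400
eta = 0.581400 / 1.173400
eta = 0.4955 m

0.4955


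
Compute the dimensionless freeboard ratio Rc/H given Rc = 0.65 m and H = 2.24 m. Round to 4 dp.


Relative freeboard = Rc / H
= 0.65 / 2.24
= 0.2902

0.2902


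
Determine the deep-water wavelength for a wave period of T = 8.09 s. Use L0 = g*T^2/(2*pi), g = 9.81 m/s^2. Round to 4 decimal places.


L0 = g * T^2 / (2 * pi)
L0 = 9.81 * 8.09^2 / (2 * pi)
L0 = 9.81 * 65.4481 / 6.28319
L0 = 642.0459 / 6.28319
L0 = 102.1848 m

102.1848


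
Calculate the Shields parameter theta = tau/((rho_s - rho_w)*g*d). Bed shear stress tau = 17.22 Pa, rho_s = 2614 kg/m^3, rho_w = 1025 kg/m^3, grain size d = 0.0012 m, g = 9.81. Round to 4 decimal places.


theta = tau / ((rho_s - rho_w) * g * d)
rho_s - rho_w = 2614 - 1025 = 1589
Denominator = 1589 * 9.81 * 0.0012 = 18.705708
theta = 17.22 / 18.705708
theta = 0.9206

0.9206


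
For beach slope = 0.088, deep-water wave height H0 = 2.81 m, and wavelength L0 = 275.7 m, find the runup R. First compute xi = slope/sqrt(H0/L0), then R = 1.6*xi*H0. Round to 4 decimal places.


xi = slope / sqrt(H0/L0)
H0/L0 = 2.81/275.7 = 0.010192
sqrt(0.010192) = 0.100957
xi = 0.088 / 0.100957 = 0.871662
R = 1.6 * xi * H0 = 1.6 * 0.871662 * 2.81
R = 3.9190 m

3.9190


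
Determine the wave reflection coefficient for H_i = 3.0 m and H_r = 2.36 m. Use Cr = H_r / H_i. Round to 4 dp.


Cr = H_r / H_i
Cr = 2.36 / 3.0
Cr = 0.7867

0.7867


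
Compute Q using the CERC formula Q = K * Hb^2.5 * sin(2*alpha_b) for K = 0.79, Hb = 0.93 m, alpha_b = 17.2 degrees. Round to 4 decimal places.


Q = K * Hb^2.5 * sin(2 * alpha_b)
Hb^2.5 = 0.93^2.5 = 0.834079
sin(2 * 17.2) = sin(34.4) = 0.564967
Q = 0.79 * 0.834079 * 0.564967
Q = 0.3723 m^3/s

0.3723


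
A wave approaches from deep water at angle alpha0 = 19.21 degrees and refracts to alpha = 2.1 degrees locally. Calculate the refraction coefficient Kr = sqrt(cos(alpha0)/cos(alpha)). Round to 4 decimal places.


Kr = sqrt(cos(alpha0) / cos(alpha))
cos(19.21) = 0.944319
cos(2.1) = 0.999328
Kr = sqrt(0.944319 / 0.999328)
Kr = sqrt(0.944954)
Kr = 0.9721

0.9721


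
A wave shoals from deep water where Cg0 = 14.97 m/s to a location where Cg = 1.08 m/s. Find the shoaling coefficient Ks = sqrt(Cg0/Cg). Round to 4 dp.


Ks = sqrt(Cg0 / Cg)
Ks = sqrt(14.97 / 1.08)
Ks = sqrt(13.8611)
Ks = 3.7231

3.7231


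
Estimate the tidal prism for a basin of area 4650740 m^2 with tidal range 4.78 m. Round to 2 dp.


Tidal prism = Area * Tidal range
P = 4650740 * 4.78
P = 22230537.20 m^3

22230537.20


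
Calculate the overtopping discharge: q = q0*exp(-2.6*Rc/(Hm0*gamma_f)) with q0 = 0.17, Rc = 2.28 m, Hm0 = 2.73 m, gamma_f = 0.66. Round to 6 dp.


q = q0 * exp(-2.6 * Rc / (Hm0 * gamma_f))
Exponent = -2.6 * 2.28 / (2.73 * 0.66)
= -2.6 * 2.28 / 1.8018
= -3.290043
exp(-3.290043) = 0.037252
q = 0.17 * 0.037252
q = 0.006333 m^3/s/m

0.006333


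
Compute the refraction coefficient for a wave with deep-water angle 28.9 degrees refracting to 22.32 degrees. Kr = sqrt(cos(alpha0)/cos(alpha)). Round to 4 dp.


Kr = sqrt(cos(alpha0) / cos(alpha))
cos(28.9) = 0.875465
cos(22.32) = 0.925077
Kr = sqrt(0.875465 / 0.925077)
Kr = sqrt(0.946369)
Kr = 0.9728

0.9728


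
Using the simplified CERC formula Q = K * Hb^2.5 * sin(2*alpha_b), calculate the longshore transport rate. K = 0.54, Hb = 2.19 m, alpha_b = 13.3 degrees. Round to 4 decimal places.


Q = K * Hb^2.5 * sin(2 * alpha_b)
Hb^2.5 = 2.19^2.5 = 7.097580
sin(2 * 13.3) = sin(26.6) = 0.447759
Q = 0.54 * 7.097580 * 0.447759
Q = 1.7161 m^3/s

1.7161


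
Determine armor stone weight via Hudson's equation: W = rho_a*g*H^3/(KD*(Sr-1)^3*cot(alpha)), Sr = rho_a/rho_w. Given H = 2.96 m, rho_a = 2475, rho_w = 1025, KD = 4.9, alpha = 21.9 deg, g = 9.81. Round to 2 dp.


Sr = rho_a / rho_w = 2475 / 1025 = 2.414634
(Sr - 1) = 1.414634
(Sr - 1)^3 = 2.830951
cot(21.9) = 1 / tan(21.9) = 1 / 0.401997 = 2.487578
Numerator = 2475 * 9.81 * 2.96^3 = 629679.1945
Denominator = 4.9 * 2.830951 * 2.487578 = 34.506843
W = 629679.1945 / 34.506843
W = 18247.95 N

18247.95


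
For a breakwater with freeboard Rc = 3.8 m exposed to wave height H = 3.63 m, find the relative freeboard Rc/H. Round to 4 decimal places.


Relative freeboard = Rc / H
= 3.8 / 3.63
= 1.0468

1.0468


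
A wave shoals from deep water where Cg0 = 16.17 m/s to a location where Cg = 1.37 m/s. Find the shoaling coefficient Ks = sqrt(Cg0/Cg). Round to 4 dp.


Ks = sqrt(Cg0 / Cg)
Ks = sqrt(16.17 / 1.37)
Ks = sqrt(11.8029)
Ks = 3.4355

3.4355


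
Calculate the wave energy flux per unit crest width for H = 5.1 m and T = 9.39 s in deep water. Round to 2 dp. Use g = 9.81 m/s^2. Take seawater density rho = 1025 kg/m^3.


P = rho * g^2 * H^2 * T / (32 * pi)
P = 1025 * 9.81^2 * 5.1^2 * 9.39 / (32 * pi)
P = 1025 * 96.2361 * 26.0100 * 9.39 / 100.53096
P = 239644.78 W/m

239644.78


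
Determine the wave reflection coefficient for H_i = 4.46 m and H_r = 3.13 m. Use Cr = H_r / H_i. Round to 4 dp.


Cr = H_r / H_i
Cr = 3.13 / 4.46
Cr = 0.7018

0.7018


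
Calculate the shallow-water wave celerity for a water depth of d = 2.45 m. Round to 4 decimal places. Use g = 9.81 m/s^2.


Using the shallow-water approximation:
C = sqrt(g * d) = sqrt(9.81 * 2.45)
C = sqrt(24.0345)
C = 4.9025 m/s

4.9025


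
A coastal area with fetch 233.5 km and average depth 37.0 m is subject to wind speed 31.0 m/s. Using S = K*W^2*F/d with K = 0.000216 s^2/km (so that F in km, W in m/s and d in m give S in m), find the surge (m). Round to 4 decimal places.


S = K * W^2 * F / d
W^2 = 31.0^2 = 961.00
S = 0.000216 * 961.00 * 233.5 / 37.0
Numerator = 0.000216 * 961.00 * 233.5 = 48.468996
S = 48.468996 / 37.0 = 1.3100 m

1.3100


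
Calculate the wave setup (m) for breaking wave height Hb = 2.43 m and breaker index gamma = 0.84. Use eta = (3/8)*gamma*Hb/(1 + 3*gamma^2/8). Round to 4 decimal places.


eta = (3/8) * gamma * Hb / (1 + 3*gamma^2/8)
Numerator = (3/8) * 0.84 * 2.43 = 0.765450
Denominator = 1 + 3*0.84^2/8 = 1 + 0.264600 = 1.264600
eta = 0.765450 / 1.264600
eta = 0.6053 m

0.6053


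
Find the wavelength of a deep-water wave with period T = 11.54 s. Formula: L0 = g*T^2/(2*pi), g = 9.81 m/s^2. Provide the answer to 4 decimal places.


L0 = g * T^2 / (2 * pi)
L0 = 9.81 * 11.54^2 / (2 * pi)
L0 = 9.81 * 133.1716 / 6.28319
L0 = 1306.4134 / 6.28319
L0 = 207.9221 m

207.9221


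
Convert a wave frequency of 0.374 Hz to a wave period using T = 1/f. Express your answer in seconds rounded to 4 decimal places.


T = 1 / f
T = 1 / 0.374
T = 2.6738 s

2.6738


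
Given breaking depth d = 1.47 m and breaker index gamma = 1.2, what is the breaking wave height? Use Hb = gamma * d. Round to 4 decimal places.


Hb = gamma * d
Hb = 1.2 * 1.47
Hb = 1.7640 m

1.7640


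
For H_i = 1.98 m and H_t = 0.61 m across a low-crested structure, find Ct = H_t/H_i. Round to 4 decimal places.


Ct = H_t / H_i
Ct = 0.61 / 1.98
Ct = 0.3081

0.3081


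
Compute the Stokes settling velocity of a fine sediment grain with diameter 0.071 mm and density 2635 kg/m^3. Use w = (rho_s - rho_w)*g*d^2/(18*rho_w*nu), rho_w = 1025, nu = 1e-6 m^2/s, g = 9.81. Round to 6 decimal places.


w = (rho_s - rho_w) * g * d^2 / (18 * rho_w * nu)
d = 0.071 mm = 0.000071 m
rho_s - rho_w = 2635 - 1025 = 1610
Numerator = 1610 * 9.81 * (0.000071)^2 = 0.000079618058
Denominator = 18 * 1025 * 1e-6 = 0.018450
w = 0.004315 m/s

0.004315


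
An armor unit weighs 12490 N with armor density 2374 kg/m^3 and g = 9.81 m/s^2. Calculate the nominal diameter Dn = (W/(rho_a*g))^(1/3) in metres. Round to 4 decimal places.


V = W / (rho_a * g)
V = 12490 / (2374 * 9.81)
V = 12490 / 23288.94
V = 0.536306 m^3
Dn = V^(1/3) = 0.536306^(1/3)
Dn = 0.8125 m

0.8125


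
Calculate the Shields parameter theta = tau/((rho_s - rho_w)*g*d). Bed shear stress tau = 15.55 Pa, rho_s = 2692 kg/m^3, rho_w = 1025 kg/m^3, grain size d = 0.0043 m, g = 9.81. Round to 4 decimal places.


theta = tau / ((rho_s - rho_w) * g * d)
rho_s - rho_w = 2692 - 1025 = 1667
Denominator = 1667 * 9.81 * 0.0043 = 70.319061
theta = 15.55 / 70.319061
theta = 0.2211

0.2211


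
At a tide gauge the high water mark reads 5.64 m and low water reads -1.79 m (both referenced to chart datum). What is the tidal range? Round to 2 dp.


Tidal range = High water - Low water
Tidal range = 5.64 - (-1.79)
Tidal range = 7.43 m

7.43


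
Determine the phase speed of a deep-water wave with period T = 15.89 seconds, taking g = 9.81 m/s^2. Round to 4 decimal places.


We use the deep-water celerity formula:
C = g * T / (2 * pi)
C = 9.81 * 15.89 / (2 * 3.14159...)
C = 155.880900 / 6.283185
C = 24.8092 m/s

24.8092


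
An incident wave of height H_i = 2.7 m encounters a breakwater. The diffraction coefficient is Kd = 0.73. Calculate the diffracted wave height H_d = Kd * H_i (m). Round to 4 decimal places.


H_d = Kd * H_i
H_d = 0.73 * 2.7
H_d = 1.9710 m

1.9710


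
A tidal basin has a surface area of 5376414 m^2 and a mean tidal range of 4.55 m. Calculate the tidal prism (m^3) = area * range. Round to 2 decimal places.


Tidal prism = Area * Tidal range
P = 5376414 * 4.55
P = 24462683.70 m^3

24462683.70


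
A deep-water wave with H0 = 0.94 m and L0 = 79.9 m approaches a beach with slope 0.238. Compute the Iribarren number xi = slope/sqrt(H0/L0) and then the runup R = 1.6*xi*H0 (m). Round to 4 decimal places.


xi = slope / sqrt(H0/L0)
H0/L0 = 0.94/79.9 = 0.011765
sqrt(0.011765) = 0.108465
xi = 0.238 / 0.108465 = 2.194252
R = 1.6 * xi * H0 = 1.6 * 2.194252 * 0.94
R = 3.3002 m

3.3002


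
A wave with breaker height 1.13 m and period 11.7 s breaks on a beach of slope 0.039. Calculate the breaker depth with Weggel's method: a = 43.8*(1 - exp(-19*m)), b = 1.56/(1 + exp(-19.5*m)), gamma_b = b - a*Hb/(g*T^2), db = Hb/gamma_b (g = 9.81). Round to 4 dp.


a = 43.8 * (1 - exp(-19 * m))
exp(-19 * 0.039) = exp(-0.7410) = 0.476637
a = 43.8 * (1 - 0.476637) = 22.923298
b = 1.56 / (1 + exp(-19.5 * m))
exp(-19.5 * 0.039) = exp(-0.7605) = 0.467433
b = 1.56 / (1 + 0.467433) = 1.063081
Hb / (g * T^2) = 1.13 / (9.81 * 11.7^2) = 1.13 / 1342.8909 = 0.00084147
gamma_b = b - a * Hb/(g*T^2) = 1.063081 - 22.923298 * 0.00084147 = 1.043792
db = Hb / gamma_b = 1.13 / 1.043792
db = 1.0826 m

1.0826


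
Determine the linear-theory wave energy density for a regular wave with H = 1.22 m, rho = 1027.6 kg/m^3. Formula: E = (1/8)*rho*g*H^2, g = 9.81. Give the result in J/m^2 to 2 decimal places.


E = (1/8) * rho * g * H^2
E = (1/8) * 1027.6 * 9.81 * 1.22^2
E = 0.125 * 1027.6 * 9.81 * 1.4884
E = 1875.52 J/m^2

1875.52


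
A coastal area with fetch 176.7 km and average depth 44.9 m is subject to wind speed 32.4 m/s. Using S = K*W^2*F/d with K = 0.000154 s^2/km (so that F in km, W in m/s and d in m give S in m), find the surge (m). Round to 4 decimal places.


S = K * W^2 * F / d
W^2 = 32.4^2 = 1049.76
S = 0.000154 * 1049.76 * 176.7 / 44.9
Numerator = 0.000154 * 1049.76 * 176.7 = 28.565859
S = 28.565859 / 44.9 = 0.6362 m

0.6362


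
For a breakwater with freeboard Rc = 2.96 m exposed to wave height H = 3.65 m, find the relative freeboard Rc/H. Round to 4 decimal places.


Relative freeboard = Rc / H
= 2.96 / 3.65
= 0.8110

0.8110


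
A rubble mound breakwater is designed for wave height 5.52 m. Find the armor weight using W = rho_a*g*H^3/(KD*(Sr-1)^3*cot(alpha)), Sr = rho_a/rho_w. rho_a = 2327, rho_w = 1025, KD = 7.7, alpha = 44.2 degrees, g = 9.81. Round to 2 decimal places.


Sr = rho_a / rho_w = 2327 / 1025 = 2.270244
(Sr - 1) = 1.270244
(Sr - 1)^3 = 2.049563
cot(44.2) = 1 / tan(44.2) = 1 / 0.972458 = 1.028323
Numerator = 2327 * 9.81 * 5.52^3 = 3839570.3019
Denominator = 7.7 * 2.049563 * 1.028323 = 16.228615
W = 3839570.3019 / 16.228615
W = 236592.61 N

236592.61


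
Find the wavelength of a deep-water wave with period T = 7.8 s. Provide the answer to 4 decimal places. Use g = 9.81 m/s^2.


L0 = g * T^2 / (2 * pi)
L0 = 9.81 * 7.8^2 / (2 * pi)
L0 = 9.81 * 60.8400 / 6.28319
L0 = 596.8404 / 6.28319
L0 = 94.9901 m

94.9901


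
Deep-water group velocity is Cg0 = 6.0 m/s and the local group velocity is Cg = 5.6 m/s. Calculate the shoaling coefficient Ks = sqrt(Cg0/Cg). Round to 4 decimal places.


Ks = sqrt(Cg0 / Cg)
Ks = sqrt(6.0 / 5.6)
Ks = sqrt(1.0714)
Ks = 1.0351

1.0351


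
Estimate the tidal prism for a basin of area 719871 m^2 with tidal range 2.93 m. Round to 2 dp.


Tidal prism = Area * Tidal range
P = 719871 * 2.93
P = 2109222.03 m^3

2109222.03


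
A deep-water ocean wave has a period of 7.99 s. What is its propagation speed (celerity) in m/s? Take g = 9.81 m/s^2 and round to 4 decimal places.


We use the deep-water celerity formula:
C = g * T / (2 * pi)
C = 9.81 * 7.99 / (2 * 3.14159...)
C = 78.381900 / 6.283185
C = 12.4749 m/s

12.4749


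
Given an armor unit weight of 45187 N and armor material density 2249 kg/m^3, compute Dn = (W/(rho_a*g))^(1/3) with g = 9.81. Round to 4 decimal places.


V = W / (rho_a * g)
V = 45187 / (2249 * 9.81)
V = 45187 / 22062.69
V = 2.048118 m^3
Dn = V^(1/3) = 2.048118^(1/3)
Dn = 1.2699 m

1.2699


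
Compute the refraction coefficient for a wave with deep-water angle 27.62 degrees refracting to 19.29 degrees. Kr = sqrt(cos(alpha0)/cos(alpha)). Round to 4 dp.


Kr = sqrt(cos(alpha0) / cos(alpha))
cos(27.62) = 0.886042
cos(19.29) = 0.943859
Kr = sqrt(0.886042 / 0.943859)
Kr = sqrt(0.938744)
Kr = 0.9689

0.9689


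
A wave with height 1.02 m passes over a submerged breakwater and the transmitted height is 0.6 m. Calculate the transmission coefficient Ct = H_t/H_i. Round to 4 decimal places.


Ct = H_t / H_i
Ct = 0.6 / 1.02
Ct = 0.5882

0.5882


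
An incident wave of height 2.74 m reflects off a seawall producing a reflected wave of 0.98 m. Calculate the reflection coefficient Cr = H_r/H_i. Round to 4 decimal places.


Cr = H_r / H_i
Cr = 0.98 / 2.74
Cr = 0.3577

0.3577


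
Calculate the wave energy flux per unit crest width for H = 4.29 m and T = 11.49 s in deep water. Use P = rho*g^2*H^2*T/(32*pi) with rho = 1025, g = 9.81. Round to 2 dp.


P = rho * g^2 * H^2 * T / (32 * pi)
P = 1025 * 9.81^2 * 4.29^2 * 11.49 / (32 * pi)
P = 1025 * 96.2361 * 18.4041 * 11.49 / 100.53096
P = 207489.75 W/m

207489.75


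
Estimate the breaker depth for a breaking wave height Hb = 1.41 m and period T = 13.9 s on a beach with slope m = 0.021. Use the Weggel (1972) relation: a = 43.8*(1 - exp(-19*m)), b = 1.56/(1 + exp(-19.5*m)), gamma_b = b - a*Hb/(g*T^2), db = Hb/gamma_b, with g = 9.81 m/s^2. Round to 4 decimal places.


a = 43.8 * (1 - exp(-19 * m))
exp(-19 * 0.021) = exp(-0.3990) = 0.670991
a = 43.8 * (1 - 0.670991) = 14.410607
b = 1.56 / (1 + exp(-19.5 * m))
exp(-19.5 * 0.021) = exp(-0.4095) = 0.663982
b = 1.56 / (1 + 0.663982) = 0.937510
Hb / (g * T^2) = 1.41 / (9.81 * 13.9^2) = 1.41 / 1895.3901 = 0.00074391
gamma_b = b - a * Hb/(g*T^2) = 0.937510 - 14.410607 * 0.00074391 = 0.926790
db = Hb / gamma_b = 1.41 / 0.926790
db = 1.5214 m

1.5214


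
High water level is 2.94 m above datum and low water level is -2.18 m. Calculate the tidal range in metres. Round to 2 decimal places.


Tidal range = High water - Low water
Tidal range = 2.94 - (-2.18)
Tidal range = 5.12 m

5.12


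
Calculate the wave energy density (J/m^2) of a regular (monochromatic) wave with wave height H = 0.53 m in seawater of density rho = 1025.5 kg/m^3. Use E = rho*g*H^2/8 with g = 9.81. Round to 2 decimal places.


E = (1/8) * rho * g * H^2
E = (1/8) * 1025.5 * 9.81 * 0.53^2
E = 0.125 * 1025.5 * 9.81 * 0.2809
E = 353.24 J/m^2

353.24


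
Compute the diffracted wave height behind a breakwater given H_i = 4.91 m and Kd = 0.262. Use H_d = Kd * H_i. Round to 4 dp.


H_d = Kd * H_i
H_d = 0.262 * 4.91
H_d = 1.2864 m

1.2864


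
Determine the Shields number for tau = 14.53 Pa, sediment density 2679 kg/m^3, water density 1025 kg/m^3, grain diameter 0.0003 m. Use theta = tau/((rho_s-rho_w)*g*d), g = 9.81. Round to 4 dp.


theta = tau / ((rho_s - rho_w) * g * d)
rho_s - rho_w = 2679 - 1025 = 1654
Denominator = 1654 * 9.81 * 0.0003 = 4.867722
theta = 14.53 / 4.867722
theta = 2.9850

2.9850


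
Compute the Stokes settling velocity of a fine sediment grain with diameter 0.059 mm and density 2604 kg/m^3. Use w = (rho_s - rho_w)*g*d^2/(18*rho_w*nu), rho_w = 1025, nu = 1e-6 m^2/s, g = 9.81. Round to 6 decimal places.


w = (rho_s - rho_w) * g * d^2 / (18 * rho_w * nu)
d = 0.059 mm = 0.000059 m
rho_s - rho_w = 2604 - 1025 = 1579
Numerator = 1579 * 9.81 * (0.000059)^2 = 0.000053920655
Denominator = 18 * 1025 * 1e-6 = 0.018450
w = 0.002923 m/s

0.002923


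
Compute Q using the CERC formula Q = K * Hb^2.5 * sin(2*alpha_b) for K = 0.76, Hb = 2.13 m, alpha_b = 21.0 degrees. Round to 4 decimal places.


Q = K * Hb^2.5 * sin(2 * alpha_b)
Hb^2.5 = 2.13^2.5 = 6.621388
sin(2 * 21.0) = sin(42.0) = 0.669131
Q = 0.76 * 6.621388 * 0.669131
Q = 3.3672 m^3/s

3.3672


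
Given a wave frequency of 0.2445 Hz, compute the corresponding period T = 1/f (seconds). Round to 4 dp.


T = 1 / f
T = 1 / 0.2445
T = 4.0900 s

4.0900


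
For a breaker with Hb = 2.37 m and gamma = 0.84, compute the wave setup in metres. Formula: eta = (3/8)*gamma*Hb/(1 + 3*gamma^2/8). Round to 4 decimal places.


eta = (3/8) * gamma * Hb / (1 + 3*gamma^2/8)
Numerator = (3/8) * 0.84 * 2.37 = 0.746550
Denominator = 1 + 3*0.84^2/8 = 1 + 0.264600 = 1.264600
eta = 0.746550 / 1.264600
eta = 0.5903 m

0.5903


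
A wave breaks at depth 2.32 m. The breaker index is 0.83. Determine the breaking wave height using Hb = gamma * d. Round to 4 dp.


Hb = gamma * d
Hb = 0.83 * 2.32
Hb = 1.9256 m

1.9256


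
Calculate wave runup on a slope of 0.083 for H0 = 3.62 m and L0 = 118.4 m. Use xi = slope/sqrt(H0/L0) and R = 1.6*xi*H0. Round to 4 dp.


xi = slope / sqrt(H0/L0)
H0/L0 = 3.62/118.4 = 0.030574
sqrt(0.030574) = 0.174855
xi = 0.083 / 0.174855 = 0.474679
R = 1.6 * xi * H0 = 1.6 * 0.474679 * 3.62
R = 2.7493 m

2.7493


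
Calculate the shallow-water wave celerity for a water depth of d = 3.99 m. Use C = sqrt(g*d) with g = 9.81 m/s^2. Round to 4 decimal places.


Using the shallow-water approximation:
C = sqrt(g * d) = sqrt(9.81 * 3.99)
C = sqrt(39.1419)
C = 6.2563 m/s

6.2563


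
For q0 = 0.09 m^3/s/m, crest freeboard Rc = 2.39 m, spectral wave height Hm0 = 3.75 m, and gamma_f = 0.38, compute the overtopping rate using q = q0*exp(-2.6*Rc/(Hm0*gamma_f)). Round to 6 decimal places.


q = q0 * exp(-2.6 * Rc / (Hm0 * gamma_f))
Exponent = -2.6 * 2.39 / (3.75 * 0.38)
= -2.6 * 2.39 / 1.4250
= -4.360702
exp(-4.360702) = 0.012769
q = 0.09 * 0.012769
q = 0.001149 m^3/s/m

0.001149


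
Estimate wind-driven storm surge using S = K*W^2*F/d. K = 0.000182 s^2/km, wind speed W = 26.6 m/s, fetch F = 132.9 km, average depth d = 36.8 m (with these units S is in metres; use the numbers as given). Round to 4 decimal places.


S = K * W^2 * F / d
W^2 = 26.6^2 = 707.56
S = 0.000182 * 707.56 * 132.9 / 36.8
Numerator = 0.000182 * 707.56 * 132.9 = 17.114320
S = 17.114320 / 36.8 = 0.4651 m

0.4651


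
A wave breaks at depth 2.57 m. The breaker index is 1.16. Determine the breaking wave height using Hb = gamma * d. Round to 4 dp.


Hb = gamma * d
Hb = 1.16 * 2.57
Hb = 2.9812 m

2.9812


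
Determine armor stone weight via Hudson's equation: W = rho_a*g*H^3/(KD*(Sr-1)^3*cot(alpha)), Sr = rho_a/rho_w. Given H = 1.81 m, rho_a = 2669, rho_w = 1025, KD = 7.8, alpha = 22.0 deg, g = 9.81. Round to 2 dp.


Sr = rho_a / rho_w = 2669 / 1025 = 2.603902
(Sr - 1) = 1.603902
(Sr - 1)^3 = 4.126044
cot(22.0) = 1 / tan(22.0) = 1 / 0.404026 = 2.475087
Numerator = 2669 * 9.81 * 1.81^3 = 155257.7563
Denominator = 7.8 * 4.126044 * 2.475087 = 79.656073
W = 155257.7563 / 79.656073
W = 1949.10 N

1949.10


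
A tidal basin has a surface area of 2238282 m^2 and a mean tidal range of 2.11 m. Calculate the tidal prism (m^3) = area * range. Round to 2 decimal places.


Tidal prism = Area * Tidal range
P = 2238282 * 2.11
P = 4722775.02 m^3

4722775.02


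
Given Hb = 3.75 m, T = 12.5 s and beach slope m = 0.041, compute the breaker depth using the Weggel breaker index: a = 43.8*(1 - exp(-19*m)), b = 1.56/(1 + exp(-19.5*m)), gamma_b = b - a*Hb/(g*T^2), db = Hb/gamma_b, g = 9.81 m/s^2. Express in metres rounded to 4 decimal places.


a = 43.8 * (1 - exp(-19 * m))
exp(-19 * 0.041) = exp(-0.7790) = 0.458865
a = 43.8 * (1 - 0.458865) = 23.701728
b = 1.56 / (1 + exp(-19.5 * m))
exp(-19.5 * 0.041) = exp(-0.7995) = 0.449554
b = 1.56 / (1 + 0.449554) = 1.076193
Hb / (g * T^2) = 3.75 / (9.81 * 12.5^2) = 3.75 / 1532.8125 = 0.00244648
gamma_b = b - a * Hb/(g*T^2) = 1.076193 - 23.701728 * 0.00244648 = 1.018207
db = Hb / gamma_b = 3.75 / 1.018207
db = 3.6829 m

3.6829


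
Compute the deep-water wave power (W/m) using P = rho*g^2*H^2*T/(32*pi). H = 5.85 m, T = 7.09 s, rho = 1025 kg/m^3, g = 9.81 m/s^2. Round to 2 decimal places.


P = rho * g^2 * H^2 * T / (32 * pi)
P = 1025 * 9.81^2 * 5.85^2 * 7.09 / (32 * pi)
P = 1025 * 96.2361 * 34.2225 * 7.09 / 100.53096
P = 238078.40 W/m

238078.40


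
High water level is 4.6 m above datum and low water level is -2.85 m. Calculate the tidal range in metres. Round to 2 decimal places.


Tidal range = High water - Low water
Tidal range = 4.6 - (-2.85)
Tidal range = 7.45 m

7.45


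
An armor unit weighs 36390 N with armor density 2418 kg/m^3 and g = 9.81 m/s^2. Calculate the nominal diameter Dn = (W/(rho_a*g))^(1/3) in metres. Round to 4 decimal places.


V = W / (rho_a * g)
V = 36390 / (2418 * 9.81)
V = 36390 / 23720.58
V = 1.534111 m^3
Dn = V^(1/3) = 1.534111^(1/3)
Dn = 1.1533 m

1.1533


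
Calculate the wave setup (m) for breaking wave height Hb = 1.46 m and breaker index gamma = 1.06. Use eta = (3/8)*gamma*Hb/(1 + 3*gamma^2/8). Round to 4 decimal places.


eta = (3/8) * gamma * Hb / (1 + 3*gamma^2/8)
Numerator = (3/8) * 1.06 * 1.46 = 0.580350
Denominator = 1 + 3*1.06^2/8 = 1 + 0.421350 = 1.421350
eta = 0.580350 / 1.421350
eta = 0.4083 m

0.4083


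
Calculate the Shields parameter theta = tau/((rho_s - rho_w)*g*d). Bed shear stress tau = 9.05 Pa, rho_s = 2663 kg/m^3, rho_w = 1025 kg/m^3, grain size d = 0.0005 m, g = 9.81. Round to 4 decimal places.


theta = tau / ((rho_s - rho_w) * g * d)
rho_s - rho_w = 2663 - 1025 = 1638
Denominator = 1638 * 9.81 * 0.0005 = 8.034390
theta = 9.05 / 8.034390
theta = 1.1264

1.1264


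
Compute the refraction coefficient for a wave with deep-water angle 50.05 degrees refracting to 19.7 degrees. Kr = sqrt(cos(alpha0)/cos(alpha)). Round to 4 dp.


Kr = sqrt(cos(alpha0) / cos(alpha))
cos(50.05) = 0.642119
cos(19.7) = 0.941471
Kr = sqrt(0.642119 / 0.941471)
Kr = sqrt(0.682038)
Kr = 0.8259

0.8259


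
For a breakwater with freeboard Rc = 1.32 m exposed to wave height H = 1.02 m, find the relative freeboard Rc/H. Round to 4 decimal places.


Relative freeboard = Rc / H
= 1.32 / 1.02
= 1.2941

1.2941


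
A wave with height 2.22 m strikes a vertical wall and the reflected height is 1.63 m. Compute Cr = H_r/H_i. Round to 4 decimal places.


Cr = H_r / H_i
Cr = 1.63 / 2.22
Cr = 0.7342

0.7342


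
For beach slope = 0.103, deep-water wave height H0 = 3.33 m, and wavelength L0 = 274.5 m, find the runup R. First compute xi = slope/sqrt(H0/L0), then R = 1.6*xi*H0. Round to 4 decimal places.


xi = slope / sqrt(H0/L0)
H0/L0 = 3.33/274.5 = 0.012131
sqrt(0.012131) = 0.110141
xi = 0.103 / 0.110141 = 0.935161
R = 1.6 * xi * H0 = 1.6 * 0.935161 * 3.33
R = 4.9825 m

4.9825


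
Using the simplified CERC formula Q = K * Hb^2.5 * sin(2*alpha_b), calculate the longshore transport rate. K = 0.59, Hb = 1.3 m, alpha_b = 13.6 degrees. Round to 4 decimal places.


Q = K * Hb^2.5 * sin(2 * alpha_b)
Hb^2.5 = 1.3^2.5 = 1.926896
sin(2 * 13.6) = sin(27.2) = 0.457098
Q = 0.59 * 1.926896 * 0.457098
Q = 0.5197 m^3/s

0.5197


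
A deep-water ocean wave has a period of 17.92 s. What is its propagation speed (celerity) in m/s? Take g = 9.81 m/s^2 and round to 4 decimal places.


We use the deep-water celerity formula:
C = g * T / (2 * pi)
C = 9.81 * 17.92 / (2 * 3.14159...)
C = 175.795200 / 6.283185
C = 27.9787 m/s

27.9787


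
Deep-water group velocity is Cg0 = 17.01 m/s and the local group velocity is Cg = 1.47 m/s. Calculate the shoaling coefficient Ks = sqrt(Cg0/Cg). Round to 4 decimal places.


Ks = sqrt(Cg0 / Cg)
Ks = sqrt(17.01 / 1.47)
Ks = sqrt(11.5714)
Ks = 3.4017

3.4017


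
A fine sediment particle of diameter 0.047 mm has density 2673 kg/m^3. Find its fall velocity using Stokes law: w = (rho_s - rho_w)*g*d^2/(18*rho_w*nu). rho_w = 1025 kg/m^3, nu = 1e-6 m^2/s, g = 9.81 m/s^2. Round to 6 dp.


w = (rho_s - rho_w) * g * d^2 / (18 * rho_w * nu)
d = 0.047 mm = 0.000047 m
rho_s - rho_w = 2673 - 1025 = 1648
Numerator = 1648 * 9.81 * (0.000047)^2 = 0.000035712638
Denominator = 18 * 1025 * 1e-6 = 0.018450
w = 0.001936 m/s

0.001936


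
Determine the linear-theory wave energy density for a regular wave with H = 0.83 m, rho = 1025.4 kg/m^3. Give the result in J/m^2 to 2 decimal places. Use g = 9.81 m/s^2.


E = (1/8) * rho * g * H^2
E = (1/8) * 1025.4 * 9.81 * 0.83^2
E = 0.125 * 1025.4 * 9.81 * 0.6889
E = 866.22 J/m^2

866.22


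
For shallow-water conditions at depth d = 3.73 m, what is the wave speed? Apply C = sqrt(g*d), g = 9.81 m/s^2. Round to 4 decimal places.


Using the shallow-water approximation:
C = sqrt(g * d) = sqrt(9.81 * 3.73)
C = sqrt(36.5913)
C = 6.0491 m/s

6.0491


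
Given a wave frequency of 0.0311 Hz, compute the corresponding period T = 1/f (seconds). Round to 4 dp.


T = 1 / f
T = 1 / 0.0311
T = 32.1543 s

32.1543


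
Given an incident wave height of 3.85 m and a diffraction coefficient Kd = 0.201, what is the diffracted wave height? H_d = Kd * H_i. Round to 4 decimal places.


H_d = Kd * H_i
H_d = 0.201 * 3.85
H_d = 0.7739 m

0.7739


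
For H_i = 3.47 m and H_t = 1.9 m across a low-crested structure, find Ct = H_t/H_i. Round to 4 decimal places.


Ct = H_t / H_i
Ct = 1.9 / 3.47
Ct = 0.5476

0.5476


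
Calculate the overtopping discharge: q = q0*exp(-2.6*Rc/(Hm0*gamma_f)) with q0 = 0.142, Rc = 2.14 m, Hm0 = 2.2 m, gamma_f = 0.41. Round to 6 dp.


q = q0 * exp(-2.6 * Rc / (Hm0 * gamma_f))
Exponent = -2.6 * 2.14 / (2.2 * 0.41)
= -2.6 * 2.14 / 0.9020
= -6.168514
exp(-6.168514) = 0.002094
q = 0.142 * 0.002094
q = 0.000297 m^3/s/m

0.000297


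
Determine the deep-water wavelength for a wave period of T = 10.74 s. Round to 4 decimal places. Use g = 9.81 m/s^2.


L0 = g * T^2 / (2 * pi)
L0 = 9.81 * 10.74^2 / (2 * pi)
L0 = 9.81 * 115.3476 / 6.28319
L0 = 1131.5600 / 6.28319
L0 = 180.0934 m

180.0934


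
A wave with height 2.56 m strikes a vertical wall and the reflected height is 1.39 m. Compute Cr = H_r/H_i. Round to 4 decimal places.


Cr = H_r / H_i
Cr = 1.39 / 2.56
Cr = 0.5430

0.5430


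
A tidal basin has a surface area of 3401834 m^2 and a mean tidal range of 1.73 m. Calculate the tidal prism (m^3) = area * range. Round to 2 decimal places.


Tidal prism = Area * Tidal range
P = 3401834 * 1.73
P = 5885172.82 m^3

5885172.82


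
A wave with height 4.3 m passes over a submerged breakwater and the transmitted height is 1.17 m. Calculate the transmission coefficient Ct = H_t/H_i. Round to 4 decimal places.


Ct = H_t / H_i
Ct = 1.17 / 4.3
Ct = 0.2721

0.2721


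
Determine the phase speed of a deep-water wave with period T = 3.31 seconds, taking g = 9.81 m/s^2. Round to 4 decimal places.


We use the deep-water celerity formula:
C = g * T / (2 * pi)
C = 9.81 * 3.31 / (2 * 3.14159...)
C = 32.471100 / 6.283185
C = 5.1679 m/s

5.1679


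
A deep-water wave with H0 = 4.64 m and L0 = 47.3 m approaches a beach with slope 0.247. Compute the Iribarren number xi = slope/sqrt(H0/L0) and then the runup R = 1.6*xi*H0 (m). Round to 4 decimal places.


xi = slope / sqrt(H0/L0)
H0/L0 = 4.64/47.3 = 0.098097
sqrt(0.098097) = 0.313205
xi = 0.247 / 0.313205 = 0.788621
R = 1.6 * xi * H0 = 1.6 * 0.788621 * 4.64
R = 5.8547 m

5.8547


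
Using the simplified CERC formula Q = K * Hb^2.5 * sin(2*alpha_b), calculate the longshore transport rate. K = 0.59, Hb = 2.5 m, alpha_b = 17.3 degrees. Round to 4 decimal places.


Q = K * Hb^2.5 * sin(2 * alpha_b)
Hb^2.5 = 2.5^2.5 = 9.882118
sin(2 * 17.3) = sin(34.6) = 0.567844
Q = 0.59 * 9.882118 * 0.567844
Q = 3.3108 m^3/s

3.3108


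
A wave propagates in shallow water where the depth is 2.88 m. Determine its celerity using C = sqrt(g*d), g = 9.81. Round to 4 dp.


Using the shallow-water approximation:
C = sqrt(g * d) = sqrt(9.81 * 2.88)
C = sqrt(28.2528)
C = 5.3153 m/s

5.3153


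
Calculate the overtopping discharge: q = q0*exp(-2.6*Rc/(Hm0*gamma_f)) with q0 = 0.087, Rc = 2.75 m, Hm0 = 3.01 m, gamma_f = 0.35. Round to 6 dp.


q = q0 * exp(-2.6 * Rc / (Hm0 * gamma_f))
Exponent = -2.6 * 2.75 / (3.01 * 0.35)
= -2.6 * 2.75 / 1.0535
= -6.786901
exp(-6.786901) = 0.001128
q = 0.087 * 0.001128
q = 0.000098 m^3/s/m

0.000098


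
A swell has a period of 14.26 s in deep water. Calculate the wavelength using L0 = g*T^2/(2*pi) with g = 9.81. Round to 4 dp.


L0 = g * T^2 / (2 * pi)
L0 = 9.81 * 14.26^2 / (2 * pi)
L0 = 9.81 * 203.3476 / 6.28319
L0 = 1994.8400 / 6.28319
L0 = 317.4886 m

317.4886


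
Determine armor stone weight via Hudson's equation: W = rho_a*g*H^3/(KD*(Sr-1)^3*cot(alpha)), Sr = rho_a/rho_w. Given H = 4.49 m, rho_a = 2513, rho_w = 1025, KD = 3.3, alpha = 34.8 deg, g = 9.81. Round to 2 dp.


Sr = rho_a / rho_w = 2513 / 1025 = 2.451707
(Sr - 1) = 1.451707
(Sr - 1)^3 = 3.059407
cot(34.8) = 1 / tan(34.8) = 1 / 0.695018 = 1.438811
Numerator = 2513 * 9.81 * 4.49^3 = 2231518.6405
Denominator = 3.3 * 3.059407 * 1.438811 = 14.526300
W = 2231518.6405 / 14.526300
W = 153619.20 N

153619.20


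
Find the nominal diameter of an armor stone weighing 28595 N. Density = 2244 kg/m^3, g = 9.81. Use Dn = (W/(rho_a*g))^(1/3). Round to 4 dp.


V = W / (rho_a * g)
V = 28595 / (2244 * 9.81)
V = 28595 / 22013.64
V = 1.298967 m^3
Dn = V^(1/3) = 1.298967^(1/3)
Dn = 1.0911 m

1.0911


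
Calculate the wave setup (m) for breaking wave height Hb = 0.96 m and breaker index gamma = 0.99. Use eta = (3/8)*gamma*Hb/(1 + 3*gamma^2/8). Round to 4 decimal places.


eta = (3/8) * gamma * Hb / (1 + 3*gamma^2/8)
Numerator = (3/8) * 0.99 * 0.96 = 0.356400
Denominator = 1 + 3*0.99^2/8 = 1 + 0.367538 = 1.367538
eta = 0.356400 / 1.367538
eta = 0.2606 m

0.2606


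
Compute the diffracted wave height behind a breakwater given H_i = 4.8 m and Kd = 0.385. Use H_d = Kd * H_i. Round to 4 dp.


H_d = Kd * H_i
H_d = 0.385 * 4.8
H_d = 1.8480 m

1.8480


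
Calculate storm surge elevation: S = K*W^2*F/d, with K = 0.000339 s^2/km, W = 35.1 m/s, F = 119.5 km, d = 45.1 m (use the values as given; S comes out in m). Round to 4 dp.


S = K * W^2 * F / d
W^2 = 35.1^2 = 1232.01
S = 0.000339 * 1232.01 * 119.5 / 45.1
Numerator = 0.000339 * 1232.01 * 119.5 = 49.909341
S = 49.909341 / 45.1 = 1.1066 m

1.1066


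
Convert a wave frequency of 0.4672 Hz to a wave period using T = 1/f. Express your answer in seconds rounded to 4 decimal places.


T = 1 / f
T = 1 / 0.4672
T = 2.1404 s

2.1404


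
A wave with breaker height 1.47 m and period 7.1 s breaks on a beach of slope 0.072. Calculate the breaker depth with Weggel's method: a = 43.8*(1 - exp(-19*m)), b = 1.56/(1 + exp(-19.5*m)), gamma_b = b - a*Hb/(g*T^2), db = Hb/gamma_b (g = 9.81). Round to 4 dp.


a = 43.8 * (1 - exp(-19 * m))
exp(-19 * 0.072) = exp(-1.3680) = 0.254616
a = 43.8 * (1 - 0.254616) = 32.647833
b = 1.56 / (1 + exp(-19.5 * m))
exp(-19.5 * 0.072) = exp(-1.4040) = 0.245613
b = 1.56 / (1 + 0.245613) = 1.252396
Hb / (g * T^2) = 1.47 / (9.81 * 7.1^2) = 1.47 / 494.5221 = 0.00297257
gamma_b = b - a * Hb/(g*T^2) = 1.252396 - 32.647833 * 0.00297257 = 1.155348
db = Hb / gamma_b = 1.47 / 1.155348
db = 1.2723 m

1.2723


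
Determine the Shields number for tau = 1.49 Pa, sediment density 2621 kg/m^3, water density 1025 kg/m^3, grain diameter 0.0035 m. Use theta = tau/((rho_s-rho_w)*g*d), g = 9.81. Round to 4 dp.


theta = tau / ((rho_s - rho_w) * g * d)
rho_s - rho_w = 2621 - 1025 = 1596
Denominator = 1596 * 9.81 * 0.0035 = 54.798660
theta = 1.49 / 54.798660
theta = 0.0272

0.0272


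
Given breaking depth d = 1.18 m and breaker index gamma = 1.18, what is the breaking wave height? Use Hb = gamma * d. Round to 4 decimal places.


Hb = gamma * d
Hb = 1.18 * 1.18
Hb = 1.3924 m

1.3924


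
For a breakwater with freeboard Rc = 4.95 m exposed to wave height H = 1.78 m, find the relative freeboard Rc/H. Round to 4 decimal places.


Relative freeboard = Rc / H
= 4.95 / 1.78
= 2.7809

2.7809


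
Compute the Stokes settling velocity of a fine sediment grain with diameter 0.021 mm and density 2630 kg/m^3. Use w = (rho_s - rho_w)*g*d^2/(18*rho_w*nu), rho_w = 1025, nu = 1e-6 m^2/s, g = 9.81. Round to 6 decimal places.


w = (rho_s - rho_w) * g * d^2 / (18 * rho_w * nu)
d = 0.021 mm = 0.000021 m
rho_s - rho_w = 2630 - 1025 = 1605
Numerator = 1605 * 9.81 * (0.000021)^2 = 0.000006943567
Denominator = 18 * 1025 * 1e-6 = 0.018450
w = 0.000376 m/s

0.000376


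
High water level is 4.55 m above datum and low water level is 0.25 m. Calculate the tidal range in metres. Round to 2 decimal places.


Tidal range = High water - Low water
Tidal range = 4.55 - (0.25)
Tidal range = 4.30 m

4.30


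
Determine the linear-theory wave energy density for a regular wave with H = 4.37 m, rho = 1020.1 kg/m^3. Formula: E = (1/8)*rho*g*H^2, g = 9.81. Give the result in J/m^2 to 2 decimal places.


E = (1/8) * rho * g * H^2
E = (1/8) * 1020.1 * 9.81 * 4.37^2
E = 0.125 * 1020.1 * 9.81 * 19.0969
E = 23888.27 J/m^2

23888.27
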